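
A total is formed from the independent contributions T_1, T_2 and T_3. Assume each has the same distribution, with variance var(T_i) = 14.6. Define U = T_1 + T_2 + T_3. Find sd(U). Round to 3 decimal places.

6.618

By independence, var(U) = (1)²var(T_1) + (1)²var(T_2) + (1)²var(T_3)
= (1)²·14.6 + (1)²·14.6 + (1)²·14.6 = 43.8
sd(U) = √43.8 ≈ 6.618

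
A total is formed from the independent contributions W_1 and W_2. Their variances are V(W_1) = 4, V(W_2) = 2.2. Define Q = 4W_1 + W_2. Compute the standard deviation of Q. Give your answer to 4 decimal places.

By independence, V(Q) = (4)²V(W_1) + (1)²V(W_2)
= (4)²·4 + (1)²·2.2 = 66.2
SD(Q) = √66.2 ≈ 8.1363

8.1363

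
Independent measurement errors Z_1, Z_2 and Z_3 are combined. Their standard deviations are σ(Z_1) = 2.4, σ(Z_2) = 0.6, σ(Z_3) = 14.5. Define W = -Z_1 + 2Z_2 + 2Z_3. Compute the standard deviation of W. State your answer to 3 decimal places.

var(Z_1) = 5.76, var(Z_2) = 0.36, var(Z_3) = 210.25
By independence, var(W) = (-1)²var(Z_1) + (2)²var(Z_2) + (2)²var(Z_3)
= (-1)²·5.76 + (2)²·0.36 + (2)²·210.25 = 848.2
σ(W) = √848.2 ≈ 29.124

29.124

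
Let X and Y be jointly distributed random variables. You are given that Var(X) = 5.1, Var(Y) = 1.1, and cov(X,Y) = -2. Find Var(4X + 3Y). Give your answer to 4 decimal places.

Var(4X + 3Y) = (4)²·Var(X) + (3)²·Var(Y) + 2·(4)·(3)·cov(X,Y)
= 16·5.1 + 9·1.1 + 24·-2 = 43.5

43.5000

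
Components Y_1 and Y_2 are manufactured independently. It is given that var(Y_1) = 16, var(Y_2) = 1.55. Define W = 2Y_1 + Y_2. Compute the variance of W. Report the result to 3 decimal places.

65.550

By independence, var(W) = (2)²var(Y_1) + (1)²var(Y_2)
= (2)²·16 + (1)²·1.55 = 65.55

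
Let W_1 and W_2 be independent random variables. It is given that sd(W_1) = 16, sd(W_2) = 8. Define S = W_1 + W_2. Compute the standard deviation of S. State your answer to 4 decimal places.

17.8885

Var(W_1) = 256, Var(W_2) = 64
By independence, Var(S) = (1)²Var(W_1) + (1)²Var(W_2)
= (1)²·256 + (1)²·64 = 320
sd(S) = √320 ≈ 17.8885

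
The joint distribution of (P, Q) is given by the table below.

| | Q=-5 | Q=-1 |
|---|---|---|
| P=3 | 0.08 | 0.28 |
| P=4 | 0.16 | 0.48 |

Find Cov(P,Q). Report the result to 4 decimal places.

-0.0256

E[P] = 3.64,  E[Q] = -1.96
E[PQ] = -7.16
Cov(P,Q) = E[PQ] − E[P]E[Q] = -7.16 − (3.64)(-1.96) = -0.0256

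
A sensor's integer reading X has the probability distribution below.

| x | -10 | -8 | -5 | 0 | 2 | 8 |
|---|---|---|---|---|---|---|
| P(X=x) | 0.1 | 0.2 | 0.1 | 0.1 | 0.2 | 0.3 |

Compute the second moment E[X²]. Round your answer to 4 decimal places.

E[X²] = (-10)²(0.1) + (-8)²(0.2) + (-5)²(0.1) + (0)²(0.1) + (2)²(0.2) + (8)²(0.3) = 45.3

45.3000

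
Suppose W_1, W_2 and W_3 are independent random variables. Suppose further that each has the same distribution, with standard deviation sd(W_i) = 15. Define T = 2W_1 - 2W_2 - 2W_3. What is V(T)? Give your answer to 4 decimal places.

2700.0000

V(W_i) = (15)² = 225
By independence, V(T) = (2)²V(W_1) + (-2)²V(W_2) + (-2)²V(W_3)
= (2)²·225 + (-2)²·225 + (-2)²·225 = 2700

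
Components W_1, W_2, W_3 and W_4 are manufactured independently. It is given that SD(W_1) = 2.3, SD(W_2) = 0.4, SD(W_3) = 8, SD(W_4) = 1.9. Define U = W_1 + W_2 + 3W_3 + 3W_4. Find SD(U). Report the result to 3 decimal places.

24.778

Var(W_1) = 5.29, Var(W_2) = 0.16, Var(W_3) = 64, Var(W_4) = 3.61
By independence, Var(U) = (1)²Var(W_1) + (1)²Var(W_2) + (3)²Var(W_3) + (3)²Var(W_4)
= (1)²·5.29 + (1)²·0.16 + (3)²·64 + (3)²·3.61 = 613.94
SD(U) = √613.94 ≈ 24.778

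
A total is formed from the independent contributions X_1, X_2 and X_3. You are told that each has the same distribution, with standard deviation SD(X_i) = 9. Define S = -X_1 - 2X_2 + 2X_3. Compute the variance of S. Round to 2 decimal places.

729.00

Var(X_i) = (9)² = 81
By independence, Var(S) = (-1)²Var(X_1) + (-2)²Var(X_2) + (2)²Var(X_3)
= (-1)²·81 + (-2)²·81 + (2)²·81 = 729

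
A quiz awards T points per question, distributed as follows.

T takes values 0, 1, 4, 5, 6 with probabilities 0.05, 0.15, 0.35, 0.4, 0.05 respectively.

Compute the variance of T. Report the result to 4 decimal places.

E[T] = (0)(0.05) + (1)(0.15) + (4)(0.35) + (5)(0.4) + (6)(0.05) = 3.85
E[T²] = (0)²(0.05) + (1)²(0.15) + (4)²(0.35) + (5)²(0.4) + (6)²(0.05) = 17.55
Var(T) = E[T²] − (E[T])² = 17.55 − (3.85)² = 2.7275

2.7275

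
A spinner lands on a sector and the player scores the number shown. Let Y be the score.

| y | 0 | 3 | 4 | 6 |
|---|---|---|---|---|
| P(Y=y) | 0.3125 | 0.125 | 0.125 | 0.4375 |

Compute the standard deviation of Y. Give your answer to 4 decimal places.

2.5739

E[Y] = (0)(0.3125) + (3)(0.125) + (4)(0.125) + (6)(0.4375) = 3.5
E[Y²] = (0)²(0.3125) + (3)²(0.125) + (4)²(0.125) + (6)²(0.4375) = 18.875
var(Y) = E[Y²] − (E[Y])² = 18.875 − (3.5)² = 6.625
sd(Y) = √6.625 ≈ 2.5739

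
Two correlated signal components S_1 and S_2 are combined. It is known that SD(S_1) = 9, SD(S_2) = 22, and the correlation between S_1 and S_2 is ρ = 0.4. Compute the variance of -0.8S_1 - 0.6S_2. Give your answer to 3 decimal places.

var(S_1) = (9)² = 81;  var(S_2) = (22)² = 484
Cov(S_1,S_2) = ρ·SD(S_1)·SD(S_2) = 0.4·9·22 = 79.2
var(-0.8S_1 - 0.6S_2) = (-0.8)²·var(S_1) + (-0.6)²·var(S_2) + 2·(-0.8)·(-0.6)·Cov(S_1,S_2)
= 0.64·81 + 0.36·484 + 0.96·79.2 = 302.112

302.112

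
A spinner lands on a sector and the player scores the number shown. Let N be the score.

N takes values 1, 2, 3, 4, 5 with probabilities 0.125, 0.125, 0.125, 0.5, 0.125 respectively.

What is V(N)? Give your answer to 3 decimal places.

E[N] = (1)(0.125) + (2)(0.125) + (3)(0.125) + (4)(0.5) + (5)(0.125) = 3.375
E[N²] = (1)²(0.125) + (2)²(0.125) + (3)²(0.125) + (4)²(0.5) + (5)²(0.125) = 12.875
V(N) = E[N²] − (E[N])² = 12.875 − (3.375)² = 1.484375

1.484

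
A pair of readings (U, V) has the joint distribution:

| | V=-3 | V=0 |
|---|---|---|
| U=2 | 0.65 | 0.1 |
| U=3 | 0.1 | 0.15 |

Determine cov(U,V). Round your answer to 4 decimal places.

0.2625

E[U] = 2.25,  E[V] = -2.25
E[UV] = -4.8
cov(U,V) = E[UV] − E[U]E[V] = -4.8 − (2.25)(-2.25) = 0.2625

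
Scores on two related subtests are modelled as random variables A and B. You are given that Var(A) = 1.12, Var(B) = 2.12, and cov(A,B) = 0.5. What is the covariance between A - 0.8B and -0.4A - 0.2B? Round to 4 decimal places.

cov(A - 0.8B, -0.4A - 0.2B) = (1)(-0.4)Var(A) + (-0.8)(-0.2)Var(B) + [(1)(-0.2) + (-0.8)(-0.4)]cov(A,B)
= -0.4·1.12 + 0.16·2.12 + 0.12·0.5 = -0.0488

-0.0488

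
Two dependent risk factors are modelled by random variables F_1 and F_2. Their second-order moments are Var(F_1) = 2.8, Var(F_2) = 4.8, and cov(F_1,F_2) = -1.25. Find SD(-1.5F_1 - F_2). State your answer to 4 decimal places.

Var(-1.5F_1 - F_2) = (-1.5)²·Var(F_1) + (-1)²·Var(F_2) + 2·(-1.5)·(-1)·cov(F_1,F_2)
= 2.25·2.8 + 1·4.8 + 3·-1.25 = 7.35
SD(-1.5F_1 - F_2) = √7.35 ≈ 2.7111

2.7111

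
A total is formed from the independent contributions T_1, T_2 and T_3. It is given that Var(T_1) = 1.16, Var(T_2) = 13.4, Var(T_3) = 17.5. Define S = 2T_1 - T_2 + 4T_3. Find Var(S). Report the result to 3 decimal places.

By independence, Var(S) = (2)²Var(T_1) + (-1)²Var(T_2) + (4)²Var(T_3)
= (2)²·1.16 + (-1)²·13.4 + (4)²·17.5 = 298.04

298.040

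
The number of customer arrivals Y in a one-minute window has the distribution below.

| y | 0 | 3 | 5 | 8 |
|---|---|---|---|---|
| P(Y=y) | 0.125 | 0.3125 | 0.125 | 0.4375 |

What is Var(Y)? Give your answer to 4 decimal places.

8.3086

E[Y] = (0)(0.125) + (3)(0.3125) + (5)(0.125) + (8)(0.4375) = 5.0625
E[Y²] = (0)²(0.125) + (3)²(0.3125) + (5)²(0.125) + (8)²(0.4375) = 33.9375
Var(Y) = E[Y²] − (E[Y])² = 33.9375 − (5.0625)² = 8.30859375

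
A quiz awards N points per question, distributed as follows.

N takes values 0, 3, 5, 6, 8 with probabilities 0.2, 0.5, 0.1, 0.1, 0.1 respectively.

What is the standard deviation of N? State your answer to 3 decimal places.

E[N] = (0)(0.2) + (3)(0.5) + (5)(0.1) + (6)(0.1) + (8)(0.1) = 3.4
E[N²] = (0)²(0.2) + (3)²(0.5) + (5)²(0.1) + (6)²(0.1) + (8)²(0.1) = 17
Var(N) = E[N²] − (E[N])² = 17 − (3.4)² = 5.44
σ(N) = √5.44 ≈ 2.332

2.332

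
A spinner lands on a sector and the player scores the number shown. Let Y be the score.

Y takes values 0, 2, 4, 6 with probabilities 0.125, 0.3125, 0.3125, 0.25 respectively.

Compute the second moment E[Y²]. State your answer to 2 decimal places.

15.25

E[Y²] = (0)²(0.125) + (2)²(0.3125) + (4)²(0.3125) + (6)²(0.25) = 15.25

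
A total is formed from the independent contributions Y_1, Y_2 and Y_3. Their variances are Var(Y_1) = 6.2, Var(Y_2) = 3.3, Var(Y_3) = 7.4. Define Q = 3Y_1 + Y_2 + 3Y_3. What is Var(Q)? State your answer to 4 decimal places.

By independence, Var(Q) = (3)²Var(Y_1) + (1)²Var(Y_2) + (3)²Var(Y_3)
= (3)²·6.2 + (1)²·3.3 + (3)²·7.4 = 125.7

125.7000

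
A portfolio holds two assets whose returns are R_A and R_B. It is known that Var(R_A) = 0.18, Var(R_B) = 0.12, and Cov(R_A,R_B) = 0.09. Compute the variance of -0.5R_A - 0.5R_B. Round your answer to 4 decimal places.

Var(-0.5R_A - 0.5R_B) = (-0.5)²·Var(R_A) + (-0.5)²·Var(R_B) + 2·(-0.5)·(-0.5)·Cov(R_A,R_B)
= 0.25·0.18 + 0.25·0.12 + 0.5·0.09 = 0.12

0.1200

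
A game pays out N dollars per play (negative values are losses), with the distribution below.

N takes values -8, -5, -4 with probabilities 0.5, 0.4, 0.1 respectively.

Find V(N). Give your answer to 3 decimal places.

2.640

E[N] = (-8)(0.5) + (-5)(0.4) + (-4)(0.1) = -6.4
E[N²] = (-8)²(0.5) + (-5)²(0.4) + (-4)²(0.1) = 43.6
V(N) = E[N²] − (E[N])² = 43.6 − (-6.4)² = 2.64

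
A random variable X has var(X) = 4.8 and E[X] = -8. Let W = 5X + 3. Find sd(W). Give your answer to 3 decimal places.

var(5X + 3) = (5)²·4.8 = 120
sd(W) = √120 ≈ 10.954

10.954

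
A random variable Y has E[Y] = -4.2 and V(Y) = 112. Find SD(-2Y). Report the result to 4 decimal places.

21.1660

V(-2Y) = (-2)²·112 = 448
SD(-2Y) = √448 ≈ 21.1660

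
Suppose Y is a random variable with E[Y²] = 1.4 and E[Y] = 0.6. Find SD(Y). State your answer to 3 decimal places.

Var(Y) = 1.4 − (0.6)² = 1.04
SD(Y) = √1.04 ≈ 1.020

1.020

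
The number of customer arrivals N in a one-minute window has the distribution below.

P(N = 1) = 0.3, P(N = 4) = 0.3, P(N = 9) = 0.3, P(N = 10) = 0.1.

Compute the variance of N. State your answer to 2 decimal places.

E[N] = (1)(0.3) + (4)(0.3) + (9)(0.3) + (10)(0.1) = 5.2
E[N²] = (1)²(0.3) + (4)²(0.3) + (9)²(0.3) + (10)²(0.1) = 39.4
V(N) = E[N²] − (E[N])² = 39.4 − (5.2)² = 12.36

12.36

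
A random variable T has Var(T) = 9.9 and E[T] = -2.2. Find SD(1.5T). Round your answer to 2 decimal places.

4.72

Var(1.5T) = (1.5)²·9.9 = 22.275
SD(1.5T) = √22.275 ≈ 4.72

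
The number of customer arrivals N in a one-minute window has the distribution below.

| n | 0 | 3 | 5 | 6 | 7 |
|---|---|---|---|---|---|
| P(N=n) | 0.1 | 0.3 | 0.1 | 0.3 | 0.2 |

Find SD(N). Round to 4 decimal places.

2.1541

E[N] = (0)(0.1) + (3)(0.3) + (5)(0.1) + (6)(0.3) + (7)(0.2) = 4.6
E[N²] = (0)²(0.1) + (3)²(0.3) + (5)²(0.1) + (6)²(0.3) + (7)²(0.2) = 25.8
var(N) = E[N²] − (E[N])² = 25.8 − (4.6)² = 4.64
SD(N) = √4.64 ≈ 2.1541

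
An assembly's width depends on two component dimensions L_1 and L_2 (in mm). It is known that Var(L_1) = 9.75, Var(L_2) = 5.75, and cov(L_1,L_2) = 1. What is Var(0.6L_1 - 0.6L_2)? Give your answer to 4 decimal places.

Var(0.6L_1 - 0.6L_2) = (0.6)²·Var(L_1) + (-0.6)²·Var(L_2) + 2·(0.6)·(-0.6)·cov(L_1,L_2)
= 0.36·9.75 + 0.36·5.75 + -0.72·1 = 4.86

4.8600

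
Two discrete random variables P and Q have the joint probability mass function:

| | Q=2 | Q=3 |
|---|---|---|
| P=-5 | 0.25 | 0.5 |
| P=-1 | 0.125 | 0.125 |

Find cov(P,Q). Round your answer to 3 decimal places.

E[P] = -4,  E[Q] = 2.625
E[PQ] = -10.625
cov(P,Q) = E[PQ] − E[P]E[Q] = -10.625 − (-4)(2.625) = -0.125

-0.125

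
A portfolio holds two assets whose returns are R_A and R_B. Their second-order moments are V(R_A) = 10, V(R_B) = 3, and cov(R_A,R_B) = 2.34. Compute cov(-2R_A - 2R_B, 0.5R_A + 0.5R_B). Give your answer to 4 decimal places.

-17.6800

cov(-2R_A - 2R_B, 0.5R_A + 0.5R_B) = (-2)(0.5)V(R_A) + (-2)(0.5)V(R_B) + [(-2)(0.5) + (-2)(0.5)]cov(R_A,R_B)
= -1·10 + -1·3 + -2·2.34 = -17.68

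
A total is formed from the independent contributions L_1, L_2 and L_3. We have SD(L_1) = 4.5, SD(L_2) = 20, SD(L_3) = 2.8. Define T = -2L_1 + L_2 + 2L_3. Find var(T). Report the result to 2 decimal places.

var(L_1) = 20.25, var(L_2) = 400, var(L_3) = 7.84
By independence, var(T) = (-2)²var(L_1) + (1)²var(L_2) + (2)²var(L_3)
= (-2)²·20.25 + (1)²·400 + (2)²·7.84 = 512.36

512.36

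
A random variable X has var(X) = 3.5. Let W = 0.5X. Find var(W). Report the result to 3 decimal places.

0.875

var(0.5X) = (0.5)²·var(X) = 0.25·3.5 = 0.875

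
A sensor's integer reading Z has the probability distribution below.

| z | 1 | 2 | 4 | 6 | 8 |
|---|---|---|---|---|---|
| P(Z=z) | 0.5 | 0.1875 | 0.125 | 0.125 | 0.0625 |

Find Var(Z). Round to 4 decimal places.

E[Z] = (1)(0.5) + (2)(0.1875) + (4)(0.125) + (6)(0.125) + (8)(0.0625) = 2.625
E[Z²] = (1)²(0.5) + (2)²(0.1875) + (4)²(0.125) + (6)²(0.125) + (8)²(0.0625) = 11.75
Var(Z) = E[Z²] − (E[Z])² = 11.75 − (2.625)² = 4.859375

4.8594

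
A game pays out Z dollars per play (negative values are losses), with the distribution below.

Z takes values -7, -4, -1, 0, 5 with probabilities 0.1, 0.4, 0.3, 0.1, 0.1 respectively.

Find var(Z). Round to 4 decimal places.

E[Z] = (-7)(0.1) + (-4)(0.4) + (-1)(0.3) + (0)(0.1) + (5)(0.1) = -2.1
E[Z²] = (-7)²(0.1) + (-4)²(0.4) + (-1)²(0.3) + (0)²(0.1) + (5)²(0.1) = 14.1
var(Z) = E[Z²] − (E[Z])² = 14.1 − (-2.1)² = 9.69

9.6900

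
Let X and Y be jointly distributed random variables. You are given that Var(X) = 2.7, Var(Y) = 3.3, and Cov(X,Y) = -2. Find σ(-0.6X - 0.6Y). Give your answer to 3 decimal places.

Var(-0.6X - 0.6Y) = (-0.6)²·Var(X) + (-0.6)²·Var(Y) + 2·(-0.6)·(-0.6)·Cov(X,Y)
= 0.36·2.7 + 0.36·3.3 + 0.72·-2 = 0.72
σ(-0.6X - 0.6Y) = √0.72 ≈ 0.849

0.849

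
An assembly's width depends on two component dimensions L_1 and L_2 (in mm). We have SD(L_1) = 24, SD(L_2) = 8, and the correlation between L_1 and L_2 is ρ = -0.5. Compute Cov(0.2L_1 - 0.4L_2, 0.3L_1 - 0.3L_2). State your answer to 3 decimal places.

59.520

var(L_1) = (24)² = 576;  var(L_2) = (8)² = 64
Cov(L_1,L_2) = ρ·SD(L_1)·SD(L_2) = -0.5·24·8 = -96
Cov(0.2L_1 - 0.4L_2, 0.3L_1 - 0.3L_2) = (0.2)(0.3)var(L_1) + (-0.4)(-0.3)var(L_2) + [(0.2)(-0.3) + (-0.4)(0.3)]Cov(L_1,L_2)
= 0.06·576 + 0.12·64 + -0.18·-96 = 59.52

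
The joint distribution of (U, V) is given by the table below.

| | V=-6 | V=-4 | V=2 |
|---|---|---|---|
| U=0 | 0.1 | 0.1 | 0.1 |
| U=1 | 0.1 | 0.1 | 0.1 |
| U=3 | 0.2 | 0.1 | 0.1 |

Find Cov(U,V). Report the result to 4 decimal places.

-0.5000

E[U] = 1.5,  E[V] = -3
E[UV] = -5
Cov(U,V) = E[UV] − E[U]E[V] = -5 − (1.5)(-3) = -0.5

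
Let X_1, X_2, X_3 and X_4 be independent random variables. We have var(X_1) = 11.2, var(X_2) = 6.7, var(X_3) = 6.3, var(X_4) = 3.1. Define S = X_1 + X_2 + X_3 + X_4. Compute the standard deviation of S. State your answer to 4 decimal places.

By independence, var(S) = (1)²var(X_1) + (1)²var(X_2) + (1)²var(X_3) + (1)²var(X_4)
= (1)²·11.2 + (1)²·6.7 + (1)²·6.3 + (1)²·3.1 = 27.3
sd(S) = √27.3 ≈ 5.2249

5.2249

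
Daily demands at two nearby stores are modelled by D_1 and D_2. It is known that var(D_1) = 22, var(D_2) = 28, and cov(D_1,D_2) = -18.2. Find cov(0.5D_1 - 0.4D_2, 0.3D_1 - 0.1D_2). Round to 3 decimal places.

7.514

cov(0.5D_1 - 0.4D_2, 0.3D_1 - 0.1D_2) = (0.5)(0.3)var(D_1) + (-0.4)(-0.1)var(D_2) + [(0.5)(-0.1) + (-0.4)(0.3)]cov(D_1,D_2)
= 0.15·22 + 0.04·28 + -0.17·-18.2 = 7.514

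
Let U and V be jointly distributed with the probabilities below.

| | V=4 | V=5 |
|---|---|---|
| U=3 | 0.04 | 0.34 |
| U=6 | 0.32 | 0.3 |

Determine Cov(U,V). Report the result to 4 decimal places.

E[U] = 4.86,  E[V] = 4.64
E[UV] = 22.26
Cov(U,V) = E[UV] − E[U]E[V] = 22.26 − (4.86)(4.64) = -0.2904

-0.2904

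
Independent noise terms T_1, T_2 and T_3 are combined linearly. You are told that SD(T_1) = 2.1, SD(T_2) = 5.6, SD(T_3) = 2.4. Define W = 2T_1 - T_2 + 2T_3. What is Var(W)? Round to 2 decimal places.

Var(T_1) = 4.41, Var(T_2) = 31.36, Var(T_3) = 5.76
By independence, Var(W) = (2)²Var(T_1) + (-1)²Var(T_2) + (2)²Var(T_3)
= (2)²·4.41 + (-1)²·31.36 + (2)²·5.76 = 72.04

72.04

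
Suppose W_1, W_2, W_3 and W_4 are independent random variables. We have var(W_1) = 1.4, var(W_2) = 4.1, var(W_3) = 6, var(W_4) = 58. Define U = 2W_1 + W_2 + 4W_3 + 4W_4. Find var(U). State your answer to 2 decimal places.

1033.70

By independence, var(U) = (2)²var(W_1) + (1)²var(W_2) + (4)²var(W_3) + (4)²var(W_4)
= (2)²·1.4 + (1)²·4.1 + (4)²·6 + (4)²·58 = 1033.7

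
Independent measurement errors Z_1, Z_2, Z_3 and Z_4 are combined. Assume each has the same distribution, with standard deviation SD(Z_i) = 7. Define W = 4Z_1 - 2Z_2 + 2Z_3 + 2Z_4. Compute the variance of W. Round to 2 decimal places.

var(Z_i) = (7)² = 49
By independence, var(W) = (4)²var(Z_1) + (-2)²var(Z_2) + (2)²var(Z_3) + (2)²var(Z_4)
= (4)²·49 + (-2)²·49 + (2)²·49 + (2)²·49 = 1372

1372.00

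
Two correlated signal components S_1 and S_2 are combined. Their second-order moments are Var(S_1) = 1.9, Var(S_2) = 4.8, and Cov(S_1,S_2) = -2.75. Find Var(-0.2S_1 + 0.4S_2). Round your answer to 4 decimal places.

Var(-0.2S_1 + 0.4S_2) = (-0.2)²·Var(S_1) + (0.4)²·Var(S_2) + 2·(-0.2)·(0.4)·Cov(S_1,S_2)
= 0.04·1.9 + 0.16·4.8 + -0.16·-2.75 = 1.284

1.2840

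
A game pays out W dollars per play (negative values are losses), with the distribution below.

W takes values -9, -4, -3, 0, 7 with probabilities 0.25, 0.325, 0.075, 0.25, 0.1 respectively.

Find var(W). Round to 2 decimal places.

E[W] = (-9)(0.25) + (-4)(0.325) + (-3)(0.075) + (0)(0.25) + (7)(0.1) = -3.075
E[W²] = (-9)²(0.25) + (-4)²(0.325) + (-3)²(0.075) + (0)²(0.25) + (7)²(0.1) = 31.025
var(W) = E[W²] − (E[W])² = 31.025 − (-3.075)² = 21.569375

21.57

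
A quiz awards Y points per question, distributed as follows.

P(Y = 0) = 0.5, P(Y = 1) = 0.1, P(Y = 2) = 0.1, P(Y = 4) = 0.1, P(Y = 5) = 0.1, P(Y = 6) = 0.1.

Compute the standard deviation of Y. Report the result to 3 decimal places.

2.227

E[Y] = (0)(0.5) + (1)(0.1) + (2)(0.1) + (4)(0.1) + (5)(0.1) + (6)(0.1) = 1.8
E[Y²] = (0)²(0.5) + (1)²(0.1) + (2)²(0.1) + (4)²(0.1) + (5)²(0.1) + (6)²(0.1) = 8.2
V(Y) = E[Y²] − (E[Y])² = 8.2 − (1.8)² = 4.96
SD(Y) = √4.96 ≈ 2.227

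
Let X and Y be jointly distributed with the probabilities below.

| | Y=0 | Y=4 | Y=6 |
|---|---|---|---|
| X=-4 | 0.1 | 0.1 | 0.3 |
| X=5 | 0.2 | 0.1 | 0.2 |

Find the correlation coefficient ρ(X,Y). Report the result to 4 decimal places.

E[X] = 0.5,  E[Y] = 3.8
E[XY] = -0.8
Cov(X,Y) = E[XY] − E[X]E[Y] = -0.8 − (0.5)(3.8) = -2.7
var(X) = 20.25,  var(Y) = 6.76
ρ = -2.7 / √(20.25·6.76) ≈ -0.2308

-0.2308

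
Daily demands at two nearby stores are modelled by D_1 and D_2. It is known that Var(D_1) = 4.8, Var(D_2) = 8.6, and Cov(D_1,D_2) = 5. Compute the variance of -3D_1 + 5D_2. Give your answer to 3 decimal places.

108.200

Var(-3D_1 + 5D_2) = (-3)²·Var(D_1) + (5)²·Var(D_2) + 2·(-3)·(5)·Cov(D_1,D_2)
= 9·4.8 + 25·8.6 + -30·5 = 108.2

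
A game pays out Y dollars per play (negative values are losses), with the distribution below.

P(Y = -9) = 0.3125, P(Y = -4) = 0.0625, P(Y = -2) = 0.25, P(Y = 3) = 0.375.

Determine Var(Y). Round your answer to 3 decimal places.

E[Y] = (-9)(0.3125) + (-4)(0.0625) + (-2)(0.25) + (3)(0.375) = -2.4375
E[Y²] = (-9)²(0.3125) + (-4)²(0.0625) + (-2)²(0.25) + (3)²(0.375) = 30.6875
Var(Y) = E[Y²] − (E[Y])² = 30.6875 − (-2.4375)² = 24.74609375

24.746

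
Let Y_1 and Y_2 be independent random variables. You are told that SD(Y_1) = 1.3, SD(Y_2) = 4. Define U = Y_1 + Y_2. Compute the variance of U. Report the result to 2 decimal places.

17.69

V(Y_1) = 1.69, V(Y_2) = 16
By independence, V(U) = (1)²V(Y_1) + (1)²V(Y_2)
= (1)²·1.69 + (1)²·16 = 17.69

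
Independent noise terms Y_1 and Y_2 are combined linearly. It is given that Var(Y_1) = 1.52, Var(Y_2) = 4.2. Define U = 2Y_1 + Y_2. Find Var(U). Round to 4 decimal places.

By independence, Var(U) = (2)²Var(Y_1) + (1)²Var(Y_2)
= (2)²·1.52 + (1)²·4.2 = 10.28

10.2800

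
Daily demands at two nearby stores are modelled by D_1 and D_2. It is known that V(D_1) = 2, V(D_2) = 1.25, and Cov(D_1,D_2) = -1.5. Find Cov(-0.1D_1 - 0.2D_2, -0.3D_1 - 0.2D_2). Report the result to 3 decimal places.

-0.010

Cov(-0.1D_1 - 0.2D_2, -0.3D_1 - 0.2D_2) = (-0.1)(-0.3)V(D_1) + (-0.2)(-0.2)V(D_2) + [(-0.1)(-0.2) + (-0.2)(-0.3)]Cov(D_1,D_2)
= 0.03·2 + 0.04·1.25 + 0.08·-1.5 = -0.01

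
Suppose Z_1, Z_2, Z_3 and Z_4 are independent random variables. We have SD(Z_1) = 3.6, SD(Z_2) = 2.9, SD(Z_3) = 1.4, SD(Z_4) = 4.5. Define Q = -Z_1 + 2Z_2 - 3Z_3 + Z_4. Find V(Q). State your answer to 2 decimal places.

V(Z_1) = 12.96, V(Z_2) = 8.41, V(Z_3) = 1.96, V(Z_4) = 20.25
By independence, V(Q) = (-1)²V(Z_1) + (2)²V(Z_2) + (-3)²V(Z_3) + (1)²V(Z_4)
= (-1)²·12.96 + (2)²·8.41 + (-3)²·1.96 + (1)²·20.25 = 84.49

84.49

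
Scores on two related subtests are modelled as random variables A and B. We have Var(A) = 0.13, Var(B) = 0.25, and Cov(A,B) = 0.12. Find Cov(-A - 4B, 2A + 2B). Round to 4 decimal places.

Cov(-A - 4B, 2A + 2B) = (-1)(2)Var(A) + (-4)(2)Var(B) + [(-1)(2) + (-4)(2)]Cov(A,B)
= -2·0.13 + -8·0.25 + -10·0.12 = -3.46

-3.4600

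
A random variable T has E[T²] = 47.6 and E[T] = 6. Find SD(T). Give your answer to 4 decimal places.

V(T) = 47.6 − (6)² = 11.6
SD(T) = √11.6 ≈ 3.4059

3.4059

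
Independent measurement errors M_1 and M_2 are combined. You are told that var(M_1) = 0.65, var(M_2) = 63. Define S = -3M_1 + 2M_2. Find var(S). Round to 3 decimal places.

257.850

By independence, var(S) = (-3)²var(M_1) + (2)²var(M_2)
= (-3)²·0.65 + (2)²·63 = 257.85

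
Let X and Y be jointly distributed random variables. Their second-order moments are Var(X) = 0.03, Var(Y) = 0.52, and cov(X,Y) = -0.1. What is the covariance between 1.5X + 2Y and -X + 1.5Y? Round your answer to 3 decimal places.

1.490

cov(1.5X + 2Y, -X + 1.5Y) = (1.5)(-1)Var(X) + (2)(1.5)Var(Y) + [(1.5)(1.5) + (2)(-1)]cov(X,Y)
= -1.5·0.03 + 3·0.52 + 0.25·-0.1 = 1.49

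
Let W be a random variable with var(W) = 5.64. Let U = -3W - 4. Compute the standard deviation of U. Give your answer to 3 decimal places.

7.125

var(-3W - 4) = (-3)²·5.64 = 50.76
SD(U) = √50.76 ≈ 7.125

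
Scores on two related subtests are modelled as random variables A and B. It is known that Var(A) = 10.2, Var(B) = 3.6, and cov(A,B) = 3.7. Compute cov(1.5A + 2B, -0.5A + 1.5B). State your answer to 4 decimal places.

7.7750

cov(1.5A + 2B, -0.5A + 1.5B) = (1.5)(-0.5)Var(A) + (2)(1.5)Var(B) + [(1.5)(1.5) + (2)(-0.5)]cov(A,B)
= -0.75·10.2 + 3·3.6 + 1.25·3.7 = 7.775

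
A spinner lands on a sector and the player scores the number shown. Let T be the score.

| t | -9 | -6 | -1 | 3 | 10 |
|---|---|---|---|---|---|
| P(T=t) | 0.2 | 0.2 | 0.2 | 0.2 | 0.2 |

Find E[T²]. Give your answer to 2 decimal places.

45.40

E[T²] = (-9)²(0.2) + (-6)²(0.2) + (-1)²(0.2) + (3)²(0.2) + (10)²(0.2) = 45.4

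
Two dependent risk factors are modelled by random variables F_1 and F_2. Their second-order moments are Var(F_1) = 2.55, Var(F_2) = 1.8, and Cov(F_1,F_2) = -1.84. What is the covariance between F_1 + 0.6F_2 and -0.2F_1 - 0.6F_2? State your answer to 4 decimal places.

Cov(F_1 + 0.6F_2, -0.2F_1 - 0.6F_2) = (1)(-0.2)Var(F_1) + (0.6)(-0.6)Var(F_2) + [(1)(-0.6) + (0.6)(-0.2)]Cov(F_1,F_2)
= -0.2·2.55 + -0.36·1.8 + -0.72·-1.84 = 0.1668

0.1668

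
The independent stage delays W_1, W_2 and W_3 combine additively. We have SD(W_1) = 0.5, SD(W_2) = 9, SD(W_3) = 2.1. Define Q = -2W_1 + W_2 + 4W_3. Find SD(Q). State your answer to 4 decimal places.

12.3515

var(W_1) = 0.25, var(W_2) = 81, var(W_3) = 4.41
By independence, var(Q) = (-2)²var(W_1) + (1)²var(W_2) + (4)²var(W_3)
= (-2)²·0.25 + (1)²·81 + (4)²·4.41 = 152.56
SD(Q) = √152.56 ≈ 12.3515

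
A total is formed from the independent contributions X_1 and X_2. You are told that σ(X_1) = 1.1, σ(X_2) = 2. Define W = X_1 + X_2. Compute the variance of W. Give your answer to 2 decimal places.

5.21

V(X_1) = 1.21, V(X_2) = 4
By independence, V(W) = (1)²V(X_1) + (1)²V(X_2)
= (1)²·1.21 + (1)²·4 = 5.21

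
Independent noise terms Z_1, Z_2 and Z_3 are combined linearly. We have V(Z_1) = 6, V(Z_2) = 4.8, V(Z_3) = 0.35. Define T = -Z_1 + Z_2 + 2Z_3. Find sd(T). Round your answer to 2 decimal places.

By independence, V(T) = (-1)²V(Z_1) + (1)²V(Z_2) + (2)²V(Z_3)
= (-1)²·6 + (1)²·4.8 + (2)²·0.35 = 12.2
sd(T) = √12.2 ≈ 3.49

3.49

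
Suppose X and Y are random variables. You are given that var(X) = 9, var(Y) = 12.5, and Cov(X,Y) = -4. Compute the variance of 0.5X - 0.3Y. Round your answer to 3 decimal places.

var(0.5X - 0.3Y) = (0.5)²·var(X) + (-0.3)²·var(Y) + 2·(0.5)·(-0.3)·Cov(X,Y)
= 0.25·9 + 0.09·12.5 + -0.3·-4 = 4.575

4.575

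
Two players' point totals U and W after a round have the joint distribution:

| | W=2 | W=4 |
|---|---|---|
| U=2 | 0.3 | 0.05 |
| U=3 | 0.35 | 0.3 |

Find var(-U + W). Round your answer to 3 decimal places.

0.848

E[U] = 2.65,  E[W] = 2.7,  E[UW] = 7.3
var(U) = 7.25 − (2.65)² = 0.2275;  var(W) = 8.2 − (2.7)² = 0.91
Cov(U,W) = 7.3 − (2.65)(2.7) = 0.145
var(-U + W) = (-1)²·0.2275 + (1)²·0.91 + 2·(-1)·(1)·0.145 = 0.8475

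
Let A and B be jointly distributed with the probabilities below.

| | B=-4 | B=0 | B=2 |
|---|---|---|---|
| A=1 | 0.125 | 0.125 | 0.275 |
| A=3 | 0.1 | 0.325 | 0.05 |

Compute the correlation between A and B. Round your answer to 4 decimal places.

E[A] = 1.95,  E[B] = -0.25
E[AB] = -0.85
Cov(A,B) = E[AB] − E[A]E[B] = -0.85 − (1.95)(-0.25) = -0.3625
Var(A) = 0.9975,  Var(B) = 4.8375
ρ = -0.3625 / √(0.9975·4.8375) ≈ -0.1650

-0.1650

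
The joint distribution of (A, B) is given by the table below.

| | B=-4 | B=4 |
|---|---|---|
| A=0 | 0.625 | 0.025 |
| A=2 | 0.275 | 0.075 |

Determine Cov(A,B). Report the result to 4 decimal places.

E[A] = 0.7,  E[B] = -3.2
E[AB] = -1.6
Cov(A,B) = E[AB] − E[A]E[B] = -1.6 − (0.7)(-3.2) = 0.64

0.6400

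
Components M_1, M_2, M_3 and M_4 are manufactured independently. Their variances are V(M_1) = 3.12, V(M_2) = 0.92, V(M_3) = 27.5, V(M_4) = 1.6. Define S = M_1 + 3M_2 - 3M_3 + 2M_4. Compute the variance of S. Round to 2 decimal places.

By independence, V(S) = (1)²V(M_1) + (3)²V(M_2) + (-3)²V(M_3) + (2)²V(M_4)
= (1)²·3.12 + (3)²·0.92 + (-3)²·27.5 + (2)²·1.6 = 265.3

265.30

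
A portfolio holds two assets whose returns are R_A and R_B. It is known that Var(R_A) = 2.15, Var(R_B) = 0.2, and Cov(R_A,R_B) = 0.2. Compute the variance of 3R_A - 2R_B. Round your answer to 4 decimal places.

17.7500

Var(3R_A - 2R_B) = (3)²·Var(R_A) + (-2)²·Var(R_B) + 2·(3)·(-2)·Cov(R_A,R_B)
= 9·2.15 + 4·0.2 + -12·0.2 = 17.75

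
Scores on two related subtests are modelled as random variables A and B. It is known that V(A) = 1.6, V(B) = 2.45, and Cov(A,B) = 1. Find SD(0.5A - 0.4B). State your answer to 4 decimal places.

V(0.5A - 0.4B) = (0.5)²·V(A) + (-0.4)²·V(B) + 2·(0.5)·(-0.4)·Cov(A,B)
= 0.25·1.6 + 0.16·2.45 + -0.4·1 = 0.392
SD(0.5A - 0.4B) = √0.392 ≈ 0.6261

0.6261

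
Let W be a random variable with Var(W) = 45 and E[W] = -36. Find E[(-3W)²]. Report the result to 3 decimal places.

E[-3W] = -3·-36 = 108
Var(-3W) = (-3)²·45 = 405
E[(-3W)²] = Var((-3W)) + (E[(-3W)])² = 405 + (108)² = 12069

12069.000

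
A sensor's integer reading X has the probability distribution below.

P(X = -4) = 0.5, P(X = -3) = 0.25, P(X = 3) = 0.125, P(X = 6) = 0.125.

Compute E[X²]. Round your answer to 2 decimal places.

E[X²] = (-4)²(0.5) + (-3)²(0.25) + (3)²(0.125) + (6)²(0.125) = 15.875

15.88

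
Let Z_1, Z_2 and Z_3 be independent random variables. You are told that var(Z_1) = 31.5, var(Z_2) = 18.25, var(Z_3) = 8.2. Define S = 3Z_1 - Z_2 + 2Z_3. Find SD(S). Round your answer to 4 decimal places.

18.2907

By independence, var(S) = (3)²var(Z_1) + (-1)²var(Z_2) + (2)²var(Z_3)
= (3)²·31.5 + (-1)²·18.25 + (2)²·8.2 = 334.55
SD(S) = √334.55 ≈ 18.2907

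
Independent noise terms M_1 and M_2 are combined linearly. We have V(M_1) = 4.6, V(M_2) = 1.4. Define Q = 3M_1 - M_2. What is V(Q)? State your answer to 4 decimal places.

By independence, V(Q) = (3)²V(M_1) + (-1)²V(M_2)
= (3)²·4.6 + (-1)²·1.4 = 42.8

42.8000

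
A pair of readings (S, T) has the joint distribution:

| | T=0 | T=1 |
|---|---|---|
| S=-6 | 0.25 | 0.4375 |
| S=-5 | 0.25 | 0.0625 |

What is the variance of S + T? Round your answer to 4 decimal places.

E[S] = -5.6875,  E[T] = 0.5,  E[ST] = -2.9375
Var(S) = 32.5625 − (-5.6875)² = 0.21484375;  Var(T) = 0.5 − (0.5)² = 0.25
Cov(S,T) = -2.9375 − (-5.6875)(0.5) = -0.09375
Var(S + T) = (1)²·0.21484375 + (1)²·0.25 + 2·(1)·(1)·-0.09375 = 0.27734375

0.2773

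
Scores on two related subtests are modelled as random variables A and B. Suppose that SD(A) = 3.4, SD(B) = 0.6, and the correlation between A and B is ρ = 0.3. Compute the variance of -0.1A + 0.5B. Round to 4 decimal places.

0.1444

Var(A) = (3.4)² = 11.56;  Var(B) = (0.6)² = 0.36
Cov(A,B) = ρ·SD(A)·SD(B) = 0.3·3.4·0.6 = 0.612
Var(-0.1A + 0.5B) = (-0.1)²·Var(A) + (0.5)²·Var(B) + 2·(-0.1)·(0.5)·Cov(A,B)
= 0.01·11.56 + 0.25·0.36 + -0.1·0.612 = 0.1444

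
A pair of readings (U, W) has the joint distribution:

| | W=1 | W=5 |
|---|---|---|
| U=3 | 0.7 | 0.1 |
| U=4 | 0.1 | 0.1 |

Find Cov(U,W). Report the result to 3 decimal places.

0.240

E[U] = 3.2,  E[W] = 1.8
E[UW] = 6
Cov(U,W) = E[UW] − E[U]E[W] = 6 − (3.2)(1.8) = 0.24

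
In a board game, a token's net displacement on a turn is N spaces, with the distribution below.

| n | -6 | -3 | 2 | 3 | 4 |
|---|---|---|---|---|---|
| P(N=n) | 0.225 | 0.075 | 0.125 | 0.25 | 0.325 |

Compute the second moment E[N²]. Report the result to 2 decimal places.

16.73

E[N²] = (-6)²(0.225) + (-3)²(0.075) + (2)²(0.125) + (3)²(0.25) + (4)²(0.325) = 16.725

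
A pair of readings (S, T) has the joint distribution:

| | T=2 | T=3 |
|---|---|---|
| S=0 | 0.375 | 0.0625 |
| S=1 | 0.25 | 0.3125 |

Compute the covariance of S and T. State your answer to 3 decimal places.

0.102

E[S] = 0.5625,  E[T] = 2.375
E[ST] = 1.4375
Cov(S,T) = E[ST] − E[S]E[T] = 1.4375 − (0.5625)(2.375) = 0.1015625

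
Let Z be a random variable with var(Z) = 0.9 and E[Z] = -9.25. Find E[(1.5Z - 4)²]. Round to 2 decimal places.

321.54

E[1.5Z - 4] = 1.5·-9.25 − 4 = -17.875
var(1.5Z - 4) = (1.5)²·0.9 = 2.025
E[(1.5Z - 4)²] = var((1.5Z - 4)) + (E[(1.5Z - 4)])² = 2.025 + (-17.875)² = 321.540625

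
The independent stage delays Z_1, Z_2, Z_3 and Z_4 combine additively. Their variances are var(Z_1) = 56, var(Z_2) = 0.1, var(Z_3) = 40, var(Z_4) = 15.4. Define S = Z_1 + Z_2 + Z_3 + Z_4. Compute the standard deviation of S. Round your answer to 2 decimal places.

By independence, var(S) = (1)²var(Z_1) + (1)²var(Z_2) + (1)²var(Z_3) + (1)²var(Z_4)
= (1)²·56 + (1)²·0.1 + (1)²·40 + (1)²·15.4 = 111.5
sd(S) = √111.5 ≈ 10.56

10.56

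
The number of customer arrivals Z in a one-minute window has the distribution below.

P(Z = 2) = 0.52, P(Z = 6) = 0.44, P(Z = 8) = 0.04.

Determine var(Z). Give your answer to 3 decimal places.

E[Z] = (2)(0.52) + (6)(0.44) + (8)(0.04) = 4
E[Z²] = (2)²(0.52) + (6)²(0.44) + (8)²(0.04) = 20.48
var(Z) = E[Z²] − (E[Z])² = 20.48 − (4)² = 4.48

4.480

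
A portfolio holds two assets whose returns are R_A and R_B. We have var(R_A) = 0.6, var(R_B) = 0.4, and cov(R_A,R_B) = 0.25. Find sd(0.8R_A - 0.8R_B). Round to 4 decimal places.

0.5657

var(0.8R_A - 0.8R_B) = (0.8)²·var(R_A) + (-0.8)²·var(R_B) + 2·(0.8)·(-0.8)·cov(R_A,R_B)
= 0.64·0.6 + 0.64·0.4 + -1.28·0.25 = 0.32
sd(0.8R_A - 0.8R_B) = √0.32 ≈ 0.5657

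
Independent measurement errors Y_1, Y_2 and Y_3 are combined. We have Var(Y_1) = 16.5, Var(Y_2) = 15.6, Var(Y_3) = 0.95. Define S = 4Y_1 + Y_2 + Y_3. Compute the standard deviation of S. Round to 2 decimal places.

16.75

By independence, Var(S) = (4)²Var(Y_1) + (1)²Var(Y_2) + (1)²Var(Y_3)
= (4)²·16.5 + (1)²·15.6 + (1)²·0.95 = 280.55
SD(S) = √280.55 ≈ 16.75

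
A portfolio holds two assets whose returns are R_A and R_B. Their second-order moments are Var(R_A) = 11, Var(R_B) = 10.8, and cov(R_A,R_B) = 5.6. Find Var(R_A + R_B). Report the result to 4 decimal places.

33.0000

Var(R_A + R_B) = (1)²·Var(R_A) + (1)²·Var(R_B) + 2·(1)·(1)·cov(R_A,R_B)
= 1·11 + 1·10.8 + 2·5.6 = 33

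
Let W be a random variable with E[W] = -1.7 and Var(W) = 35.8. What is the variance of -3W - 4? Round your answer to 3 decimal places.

322.200

Var(-3W - 4) = (-3)²·Var(W) = 9·35.8 = 322.2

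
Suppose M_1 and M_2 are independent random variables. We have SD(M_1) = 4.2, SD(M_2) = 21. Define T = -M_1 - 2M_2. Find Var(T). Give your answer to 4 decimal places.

1781.6400

Var(M_1) = 17.64, Var(M_2) = 441
By independence, Var(T) = (-1)²Var(M_1) + (-2)²Var(M_2)
= (-1)²·17.64 + (-2)²·441 = 1781.64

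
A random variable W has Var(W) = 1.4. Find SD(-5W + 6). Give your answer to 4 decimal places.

5.9161

Var(-5W + 6) = (-5)²·1.4 = 35
SD(-5W + 6) = √35 ≈ 5.9161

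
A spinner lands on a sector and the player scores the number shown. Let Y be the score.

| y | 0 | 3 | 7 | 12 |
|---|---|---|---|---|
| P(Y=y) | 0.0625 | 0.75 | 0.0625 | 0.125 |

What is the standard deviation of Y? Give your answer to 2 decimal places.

3.21

E[Y] = (0)(0.0625) + (3)(0.75) + (7)(0.0625) + (12)(0.125) = 4.1875
E[Y²] = (0)²(0.0625) + (3)²(0.75) + (7)²(0.0625) + (12)²(0.125) = 27.8125
var(Y) = E[Y²] − (E[Y])² = 27.8125 − (4.1875)² = 10.27734375
SD(Y) = √10.27734375 ≈ 3.21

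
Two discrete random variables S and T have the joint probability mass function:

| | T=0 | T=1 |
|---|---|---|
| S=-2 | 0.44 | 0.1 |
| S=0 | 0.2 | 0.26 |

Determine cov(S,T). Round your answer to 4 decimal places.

E[S] = -1.08,  E[T] = 0.36
E[ST] = -0.2
cov(S,T) = E[ST] − E[S]E[T] = -0.2 − (-1.08)(0.36) = 0.1888

0.1888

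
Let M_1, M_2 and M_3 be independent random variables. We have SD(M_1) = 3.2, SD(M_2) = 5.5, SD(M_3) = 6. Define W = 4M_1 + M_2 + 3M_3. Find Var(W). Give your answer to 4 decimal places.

Var(M_1) = 10.24, Var(M_2) = 30.25, Var(M_3) = 36
By independence, Var(W) = (4)²Var(M_1) + (1)²Var(M_2) + (3)²Var(M_3)
= (4)²·10.24 + (1)²·30.25 + (3)²·36 = 518.09

518.0900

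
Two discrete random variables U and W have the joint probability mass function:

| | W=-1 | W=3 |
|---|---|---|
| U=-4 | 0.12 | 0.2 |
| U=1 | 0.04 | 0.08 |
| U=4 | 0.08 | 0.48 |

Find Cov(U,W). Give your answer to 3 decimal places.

E[U] = 1.08,  E[W] = 2.04
E[UW] = 3.72
Cov(U,W) = E[UW] − E[U]E[W] = 3.72 − (1.08)(2.04) = 1.5168

1.517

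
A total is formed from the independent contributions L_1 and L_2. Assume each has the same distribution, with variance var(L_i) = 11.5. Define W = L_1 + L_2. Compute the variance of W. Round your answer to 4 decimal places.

By independence, var(W) = (1)²var(L_1) + (1)²var(L_2)
= (1)²·11.5 + (1)²·11.5 = 23

23.0000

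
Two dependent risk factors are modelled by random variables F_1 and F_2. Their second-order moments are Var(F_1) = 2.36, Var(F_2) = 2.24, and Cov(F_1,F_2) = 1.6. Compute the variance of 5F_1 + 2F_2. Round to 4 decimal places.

Var(5F_1 + 2F_2) = (5)²·Var(F_1) + (2)²·Var(F_2) + 2·(5)·(2)·Cov(F_1,F_2)
= 25·2.36 + 4·2.24 + 20·1.6 = 99.96

99.9600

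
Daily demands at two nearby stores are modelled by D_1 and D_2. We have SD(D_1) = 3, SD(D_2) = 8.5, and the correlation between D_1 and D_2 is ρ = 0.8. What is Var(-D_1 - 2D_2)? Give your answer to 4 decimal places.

379.6000

Var(D_1) = (3)² = 9;  Var(D_2) = (8.5)² = 72.25
cov(D_1,D_2) = ρ·SD(D_1)·SD(D_2) = 0.8·3·8.5 = 20.4
Var(-D_1 - 2D_2) = (-1)²·Var(D_1) + (-2)²·Var(D_2) + 2·(-1)·(-2)·cov(D_1,D_2)
= 1·9 + 4·72.25 + 4·20.4 = 379.6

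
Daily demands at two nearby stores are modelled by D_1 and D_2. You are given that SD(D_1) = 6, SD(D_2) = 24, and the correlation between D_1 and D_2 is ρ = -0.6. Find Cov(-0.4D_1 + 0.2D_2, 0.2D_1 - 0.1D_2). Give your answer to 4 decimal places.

-21.3120

var(D_1) = (6)² = 36;  var(D_2) = (24)² = 576
Cov(D_1,D_2) = ρ·SD(D_1)·SD(D_2) = -0.6·6·24 = -86.4
Cov(-0.4D_1 + 0.2D_2, 0.2D_1 - 0.1D_2) = (-0.4)(0.2)var(D_1) + (0.2)(-0.1)var(D_2) + [(-0.4)(-0.1) + (0.2)(0.2)]Cov(D_1,D_2)
= -0.08·36 + -0.02·576 + 0.08·-86.4 = -21.312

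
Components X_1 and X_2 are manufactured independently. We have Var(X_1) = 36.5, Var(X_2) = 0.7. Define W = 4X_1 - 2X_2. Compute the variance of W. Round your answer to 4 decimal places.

586.8000

By independence, Var(W) = (4)²Var(X_1) + (-2)²Var(X_2)
= (4)²·36.5 + (-2)²·0.7 = 586.8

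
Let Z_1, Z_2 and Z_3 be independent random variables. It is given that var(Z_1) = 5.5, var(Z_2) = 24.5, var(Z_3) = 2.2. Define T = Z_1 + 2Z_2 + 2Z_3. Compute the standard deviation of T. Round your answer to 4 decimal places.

By independence, var(T) = (1)²var(Z_1) + (2)²var(Z_2) + (2)²var(Z_3)
= (1)²·5.5 + (2)²·24.5 + (2)²·2.2 = 112.3
SD(T) = √112.3 ≈ 10.5972

10.5972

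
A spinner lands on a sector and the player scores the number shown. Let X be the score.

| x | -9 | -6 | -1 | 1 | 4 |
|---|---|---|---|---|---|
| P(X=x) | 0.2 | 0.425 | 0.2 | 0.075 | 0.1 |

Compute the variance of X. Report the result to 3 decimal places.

E[X] = (-9)(0.2) + (-6)(0.425) + (-1)(0.2) + (1)(0.075) + (4)(0.1) = -4.075
E[X²] = (-9)²(0.2) + (-6)²(0.425) + (-1)²(0.2) + (1)²(0.075) + (4)²(0.1) = 33.375
var(X) = E[X²] − (E[X])² = 33.375 − (-4.075)² = 16.769375

16.769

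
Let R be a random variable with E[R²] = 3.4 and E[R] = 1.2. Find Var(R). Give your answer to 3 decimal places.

1.960

Var(R) = 3.4 − (1.2)² = 1.96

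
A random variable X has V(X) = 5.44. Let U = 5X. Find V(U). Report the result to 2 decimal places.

V(5X) = (5)²·V(X) = 25·5.44 = 136

136.00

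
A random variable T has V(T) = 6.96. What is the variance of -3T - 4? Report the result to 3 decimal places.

V(-3T - 4) = (-3)²·V(T) = 9·6.96 = 62.64

62.640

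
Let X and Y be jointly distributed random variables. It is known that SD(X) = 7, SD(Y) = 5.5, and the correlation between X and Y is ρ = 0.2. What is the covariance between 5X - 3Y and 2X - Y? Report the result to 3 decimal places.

Var(X) = (7)² = 49;  Var(Y) = (5.5)² = 30.25
Cov(X,Y) = ρ·SD(X)·SD(Y) = 0.2·7·5.5 = 7.7
Cov(5X - 3Y, 2X - Y) = (5)(2)Var(X) + (-3)(-1)Var(Y) + [(5)(-1) + (-3)(2)]Cov(X,Y)
= 10·49 + 3·30.25 + -11·7.7 = 496.05

496.050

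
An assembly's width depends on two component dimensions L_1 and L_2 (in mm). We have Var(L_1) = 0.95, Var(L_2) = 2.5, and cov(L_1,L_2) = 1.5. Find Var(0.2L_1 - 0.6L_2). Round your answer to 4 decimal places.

0.5780

Var(0.2L_1 - 0.6L_2) = (0.2)²·Var(L_1) + (-0.6)²·Var(L_2) + 2·(0.2)·(-0.6)·cov(L_1,L_2)
= 0.04·0.95 + 0.36·2.5 + -0.24·1.5 = 0.578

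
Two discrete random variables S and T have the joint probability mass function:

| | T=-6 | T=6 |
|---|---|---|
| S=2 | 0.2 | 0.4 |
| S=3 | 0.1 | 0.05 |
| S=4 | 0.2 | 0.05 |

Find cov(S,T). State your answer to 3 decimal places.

-2.100

E[S] = 2.65,  E[T] = 0
E[ST] = -2.1
cov(S,T) = E[ST] − E[S]E[T] = -2.1 − (2.65)(0) = -2.1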